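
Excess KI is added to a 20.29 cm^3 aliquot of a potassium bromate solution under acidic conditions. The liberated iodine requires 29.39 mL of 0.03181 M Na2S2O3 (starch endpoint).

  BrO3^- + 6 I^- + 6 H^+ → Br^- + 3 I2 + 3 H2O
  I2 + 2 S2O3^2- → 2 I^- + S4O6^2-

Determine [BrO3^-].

0.007679 M

n(S2O3^2-) = 0.02939 × 0.03181 = 9.349 × 10^-4 mol
n(I2) = n(S2O3^2-)/2 = 4.674 × 10^-4 mol
From the 1:3 ratio, n(BrO3^-) in the aliquot = 1/3 × 4.674 × 10^-4 = 1.558 × 10^-4 mol
[BrO3^-] = 1.558 × 10^-4 / 0.02029 = 0.007679 mol/L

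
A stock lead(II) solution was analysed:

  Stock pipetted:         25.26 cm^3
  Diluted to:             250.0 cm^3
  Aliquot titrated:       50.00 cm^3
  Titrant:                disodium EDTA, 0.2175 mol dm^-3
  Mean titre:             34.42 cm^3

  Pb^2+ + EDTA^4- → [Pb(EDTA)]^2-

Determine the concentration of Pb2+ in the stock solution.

1.482 mol/L

n(EDTA) = 0.03442 × 0.2175 = 7.486 × 10^-3 mol
n(Pb2+) in the aliquot = 7.486 × 10^-3 mol (1:1 ratio)
[Pb2+]_dilute = 7.486 × 10^-3 / 0.05000 = 0.1497 mol/L
Dilution factor = 250.0 / 25.26 = 9.897
[Pb2+]_stock = 0.1497 × 9.897 = 1.482 mol/L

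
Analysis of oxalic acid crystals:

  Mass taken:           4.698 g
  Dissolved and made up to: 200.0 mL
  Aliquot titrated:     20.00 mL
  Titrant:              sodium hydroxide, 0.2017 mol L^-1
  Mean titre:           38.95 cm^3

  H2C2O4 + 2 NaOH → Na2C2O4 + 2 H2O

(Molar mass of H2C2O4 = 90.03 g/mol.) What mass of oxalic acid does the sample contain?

n(NaOH) per titration = 0.03895 × 0.2017 = 7.856 × 10^-3 mol
From the 1:2 ratio, n(H2C2O4) in each aliquot = 1/2 × 7.856 × 10^-3 = 3.928 × 10^-3 mol
n(H2C2O4) in the whole flask = 3.928 × 10^-3 × 200.0/20.00 = 0.03928 mol
mass of H2C2O4 = 0.03928 × 90.03 = 3.536 g

3.536 g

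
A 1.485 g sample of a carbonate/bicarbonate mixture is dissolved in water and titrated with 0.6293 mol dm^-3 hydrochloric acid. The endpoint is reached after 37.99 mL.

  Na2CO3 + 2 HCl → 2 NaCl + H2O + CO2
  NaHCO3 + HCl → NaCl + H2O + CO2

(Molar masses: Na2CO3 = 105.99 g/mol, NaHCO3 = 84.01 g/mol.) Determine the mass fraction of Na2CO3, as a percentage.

n(HCl) = 0.03799 × 0.6293 = 0.02391 mol
Let x = n(Na2CO3), y = n(NaHCO3).
Titrant: 2x + 1y = 0.02391;  mass: 105.99x + 84.01y = 1.485
Solving, x = 8.438 × 10^-3 mol, y = 7.030 × 10^-3 mol
mass of Na2CO3 = 8.438 × 10^-3 × 105.99 = 0.8944 g
% Na2CO3 = 0.8944 / 1.485 × 100 = 60.23 %

60.23 %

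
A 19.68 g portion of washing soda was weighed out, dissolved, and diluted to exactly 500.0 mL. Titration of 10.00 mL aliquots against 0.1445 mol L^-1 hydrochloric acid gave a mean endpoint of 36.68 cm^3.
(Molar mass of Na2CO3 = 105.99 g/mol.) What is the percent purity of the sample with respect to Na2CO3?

71.36 %

Na2CO3 + 2 HCl → 2 NaCl + H2O + CO2
n(HCl) per titration = 0.03668 × 0.1445 = 5.300 × 10^-3 mol
From the 1:2 ratio, n(Na2CO3) in each aliquot = 1/2 × 5.300 × 10^-3 = 2.650 × 10^-3 mol
n(Na2CO3) in the whole flask = 2.650 × 10^-3 × 500.0/10.00 = 0.1325 mol
mass of Na2CO3 = 0.1325 × 105.99 = 14.04 g
% Na2CO3 = 14.04 / 19.68 × 100 = 71.36 %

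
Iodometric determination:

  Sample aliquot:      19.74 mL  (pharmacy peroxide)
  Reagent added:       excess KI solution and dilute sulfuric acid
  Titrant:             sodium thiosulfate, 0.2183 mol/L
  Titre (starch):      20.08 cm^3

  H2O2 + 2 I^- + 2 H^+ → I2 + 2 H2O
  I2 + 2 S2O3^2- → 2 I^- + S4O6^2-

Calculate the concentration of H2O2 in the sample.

0.1110 mol/L

n(S2O3^2-) = 0.02008 × 0.2183 = 4.383 × 10^-3 mol
n(I2) = n(S2O3^2-)/2 = 2.192 × 10^-3 mol
n(H2O2) in the aliquot = 2.192 × 10^-3 mol (1:1 ratio)
[H2O2] = 2.192 × 10^-3 / 0.01974 = 0.1110 mol/L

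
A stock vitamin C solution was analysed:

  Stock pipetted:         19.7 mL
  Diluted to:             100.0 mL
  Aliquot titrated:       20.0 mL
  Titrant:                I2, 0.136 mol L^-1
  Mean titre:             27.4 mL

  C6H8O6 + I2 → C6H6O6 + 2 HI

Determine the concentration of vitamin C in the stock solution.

0.946 mol/L

n(I2) = 0.0274 × 0.136 = 3.73 × 10^-3 mol
n(C6H8O6) in the aliquot = 3.73 × 10^-3 mol (1:1 ratio)
[C6H8O6]_dilute = 3.73 × 10^-3 / 0.0200 = 0.186 mol/L
Dilution factor = 100.0 / 19.7 = 5.076
[C6H8O6]_stock = 0.186 × 5.076 = 0.946 mol/L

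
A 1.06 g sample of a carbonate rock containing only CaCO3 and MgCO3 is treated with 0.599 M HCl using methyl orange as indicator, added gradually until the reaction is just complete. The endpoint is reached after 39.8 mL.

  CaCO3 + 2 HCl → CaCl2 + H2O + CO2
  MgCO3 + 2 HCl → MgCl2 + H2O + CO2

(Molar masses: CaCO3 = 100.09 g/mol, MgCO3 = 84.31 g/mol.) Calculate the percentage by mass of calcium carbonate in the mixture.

32.9 %

n(HCl) = 0.0398 × 0.599 = 0.0238 mol
Let x = n(CaCO3), y = n(MgCO3).
Titrant: 2x + 2y = 0.0238;  mass: 100.09x + 84.31y = 1.06
Solving, x = 3.49 × 10^-3 mol, y = 8.43 × 10^-3 mol
mass of CaCO3 = 3.49 × 10^-3 × 100.09 = 0.349 g
% CaCO3 = 0.349 / 1.06 × 100 = 32.9 %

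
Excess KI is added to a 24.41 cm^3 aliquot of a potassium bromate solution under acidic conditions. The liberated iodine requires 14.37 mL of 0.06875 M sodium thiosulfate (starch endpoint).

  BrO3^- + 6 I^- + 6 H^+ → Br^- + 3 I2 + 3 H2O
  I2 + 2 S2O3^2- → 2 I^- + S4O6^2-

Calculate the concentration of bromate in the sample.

n(S2O3^2-) = 0.01437 × 0.06875 = 9.879 × 10^-4 mol
n(I2) = n(S2O3^2-)/2 = 4.940 × 10^-4 mol
From the 1:3 ratio, n(BrO3^-) in the aliquot = 1/3 × 4.940 × 10^-4 = 1.647 × 10^-4 mol
[BrO3^-] = 1.647 × 10^-4 / 0.02441 = 0.006745 mol/L

0.006745 M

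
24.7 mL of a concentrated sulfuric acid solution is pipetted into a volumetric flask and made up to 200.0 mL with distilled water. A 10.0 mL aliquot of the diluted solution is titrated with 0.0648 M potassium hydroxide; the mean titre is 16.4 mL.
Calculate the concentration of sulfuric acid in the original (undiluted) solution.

0.430 M

H2SO4 + 2 KOH → K2SO4 + 2 H2O
n(KOH) = 0.0164 × 0.0648 = 1.06 × 10^-3 mol
From the 1:2 ratio, n(H2SO4) in the aliquot = 1/2 × 1.06 × 10^-3 = 5.31 × 10^-4 mol
[H2SO4]_dilute = 5.31 × 10^-4 / 0.0100 = 0.0531 mol/L
Dilution factor = 200.0 / 24.7 = 8.097
[H2SO4]_stock = 0.0531 × 8.097 = 0.430 mol/L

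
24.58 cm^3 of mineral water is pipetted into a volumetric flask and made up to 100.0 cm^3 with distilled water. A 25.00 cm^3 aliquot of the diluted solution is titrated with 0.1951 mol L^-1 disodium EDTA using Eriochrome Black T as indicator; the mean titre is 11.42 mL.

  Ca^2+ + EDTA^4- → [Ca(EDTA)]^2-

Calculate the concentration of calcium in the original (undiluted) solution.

0.3626 mol/L

n(EDTA) = 0.01142 × 0.1951 = 2.228 × 10^-3 mol
n(Ca2+) in the aliquot = 2.228 × 10^-3 mol (1:1 ratio)
[Ca2+]_dilute = 2.228 × 10^-3 / 0.02500 = 0.08912 mol/L
Dilution factor = 100.0 / 24.58 = 4.068
[Ca2+]_stock = 0.08912 × 4.068 = 0.3626 mol/L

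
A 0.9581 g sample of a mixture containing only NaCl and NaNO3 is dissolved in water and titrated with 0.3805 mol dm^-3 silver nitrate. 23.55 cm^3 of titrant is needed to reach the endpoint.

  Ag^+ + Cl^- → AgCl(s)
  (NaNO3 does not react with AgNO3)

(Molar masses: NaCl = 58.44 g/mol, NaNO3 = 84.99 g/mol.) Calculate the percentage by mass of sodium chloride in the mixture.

n(AgNO3) = 0.02355 × 0.3805 = 8.961 × 10^-3 mol
Let x = n(NaCl), y = n(NaNO3).
Titrant: 1x = 8.961 × 10^-3;  mass: 58.44x + 84.99y = 0.9581
Solving, x = 8.961 × 10^-3 mol, y = 5.112 × 10^-3 mol
mass of NaCl = 8.961 × 10^-3 × 58.44 = 0.5237 g
% NaCl = 0.5237 / 0.9581 × 100 = 54.66 %

54.66 %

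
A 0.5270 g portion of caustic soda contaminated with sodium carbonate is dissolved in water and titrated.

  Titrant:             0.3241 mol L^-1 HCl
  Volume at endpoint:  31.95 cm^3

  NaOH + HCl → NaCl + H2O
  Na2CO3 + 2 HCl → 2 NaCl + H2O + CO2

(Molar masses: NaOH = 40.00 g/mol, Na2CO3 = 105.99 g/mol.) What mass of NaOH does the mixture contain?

n(HCl) = 0.03195 × 0.3241 = 0.01035 mol
Let x = n(NaOH), y = n(Na2CO3).
Titrant: 1x + 2y = 0.01035;  mass: 40.00x + 105.99y = 0.5270
Solving, x = 1.675 × 10^-3 mol, y = 4.340 × 10^-3 mol
mass of NaOH = 1.675 × 10^-3 × 40.00 = 0.06699 g

0.06699 g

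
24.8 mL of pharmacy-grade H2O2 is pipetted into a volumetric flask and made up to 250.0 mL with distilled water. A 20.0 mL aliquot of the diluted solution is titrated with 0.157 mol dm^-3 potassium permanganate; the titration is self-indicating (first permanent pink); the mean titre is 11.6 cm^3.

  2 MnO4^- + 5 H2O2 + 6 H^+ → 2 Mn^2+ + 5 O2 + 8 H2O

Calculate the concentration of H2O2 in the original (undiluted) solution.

2.29 mol/L

n(KMnO4) = 0.0116 × 0.157 = 1.82 × 10^-3 mol
From the 5:2 ratio, n(H2O2) in the aliquot = 5/2 × 1.82 × 10^-3 = 4.55 × 10^-3 mol
[H2O2]_dilute = 4.55 × 10^-3 / 0.0200 = 0.228 mol/L
Dilution factor = 250.0 / 24.8 = 10.08
[H2O2]_stock = 0.228 × 10.08 = 2.29 mol/L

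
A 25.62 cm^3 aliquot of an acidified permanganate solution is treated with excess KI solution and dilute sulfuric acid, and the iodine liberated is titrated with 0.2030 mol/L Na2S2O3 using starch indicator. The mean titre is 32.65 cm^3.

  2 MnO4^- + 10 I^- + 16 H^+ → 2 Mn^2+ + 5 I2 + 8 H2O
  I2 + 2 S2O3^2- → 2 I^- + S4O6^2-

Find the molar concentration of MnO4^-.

0.05174 mol/L

n(S2O3^2-) = 0.03265 × 0.2030 = 6.628 × 10^-3 mol
n(I2) = n(S2O3^2-)/2 = 3.314 × 10^-3 mol
From the 2:5 ratio, n(MnO4^-) in the aliquot = 2/5 × 3.314 × 10^-3 = 1.326 × 10^-3 mol
[MnO4^-] = 1.326 × 10^-3 / 0.02562 = 0.05174 mol/L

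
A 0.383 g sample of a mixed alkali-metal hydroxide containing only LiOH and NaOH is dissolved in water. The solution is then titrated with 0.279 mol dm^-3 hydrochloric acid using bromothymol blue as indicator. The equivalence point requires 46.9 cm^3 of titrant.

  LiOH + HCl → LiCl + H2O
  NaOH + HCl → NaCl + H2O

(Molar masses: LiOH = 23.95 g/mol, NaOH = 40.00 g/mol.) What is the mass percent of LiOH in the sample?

n(HCl) = 0.0469 × 0.279 = 0.0131 mol
Let x = n(LiOH), y = n(NaOH).
Titrant: 1x + 1y = 0.0131;  mass: 23.95x + 40.00y = 0.383
Solving, x = 8.75 × 10^-3 mol, y = 4.34 × 10^-3 mol
mass of LiOH = 8.75 × 10^-3 × 23.95 = 0.210 g
% LiOH = 0.210 / 0.383 × 100 = 54.7 %

54.7 %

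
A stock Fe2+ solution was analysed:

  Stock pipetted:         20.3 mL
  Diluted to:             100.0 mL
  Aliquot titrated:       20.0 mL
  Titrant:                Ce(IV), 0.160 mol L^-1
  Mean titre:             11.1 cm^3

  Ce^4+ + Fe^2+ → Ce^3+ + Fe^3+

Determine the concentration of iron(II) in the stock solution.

n(Ce4+) = 0.0111 × 0.160 = 1.78 × 10^-3 mol
n(Fe2+) in the aliquot = 1.78 × 10^-3 mol (1:1 ratio)
[Fe2+]_dilute = 1.78 × 10^-3 / 0.0200 = 0.0888 mol/L
Dilution factor = 100.0 / 20.3 = 4.926
[Fe2+]_stock = 0.0888 × 4.926 = 0.437 mol/L

0.437 mol/L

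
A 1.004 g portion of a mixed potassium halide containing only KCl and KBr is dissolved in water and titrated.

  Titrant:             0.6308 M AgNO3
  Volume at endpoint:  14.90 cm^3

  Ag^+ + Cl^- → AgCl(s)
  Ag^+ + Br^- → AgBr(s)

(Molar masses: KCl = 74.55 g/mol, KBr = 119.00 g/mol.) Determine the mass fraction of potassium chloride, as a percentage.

19.12 %

n(AgNO3) = 0.01490 × 0.6308 = 9.399 × 10^-3 mol
Let x = n(KCl), y = n(KBr).
Titrant: 1x + 1y = 9.399 × 10^-3;  mass: 74.55x + 119.00y = 1.004
Solving, x = 2.575 × 10^-3 mol, y = 6.824 × 10^-3 mol
mass of KCl = 2.575 × 10^-3 × 74.55 = 0.1920 g
% KCl = 0.1920 / 1.004 × 100 = 19.12 %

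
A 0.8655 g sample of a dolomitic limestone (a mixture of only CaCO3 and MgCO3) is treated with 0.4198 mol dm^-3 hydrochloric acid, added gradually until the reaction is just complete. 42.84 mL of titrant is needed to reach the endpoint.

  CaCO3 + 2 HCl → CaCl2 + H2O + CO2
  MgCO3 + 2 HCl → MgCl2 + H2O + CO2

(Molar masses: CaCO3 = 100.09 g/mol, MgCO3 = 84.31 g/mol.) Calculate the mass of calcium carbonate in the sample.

0.6811 g

n(HCl) = 0.04284 × 0.4198 = 0.01798 mol
Let x = n(CaCO3), y = n(MgCO3).
Titrant: 2x + 2y = 0.01798;  mass: 100.09x + 84.31y = 0.8655
Solving, x = 6.804 × 10^-3 mol, y = 2.188 × 10^-3 mol
mass of CaCO3 = 6.804 × 10^-3 × 100.09 = 0.6811 g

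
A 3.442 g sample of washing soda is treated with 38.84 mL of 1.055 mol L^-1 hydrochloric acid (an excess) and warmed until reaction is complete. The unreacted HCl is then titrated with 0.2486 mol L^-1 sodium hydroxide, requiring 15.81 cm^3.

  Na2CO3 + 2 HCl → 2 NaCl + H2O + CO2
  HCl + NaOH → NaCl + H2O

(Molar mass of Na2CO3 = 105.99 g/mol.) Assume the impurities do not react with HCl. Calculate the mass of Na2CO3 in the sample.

n(HCl) added = 0.03884 × 1.055 = 0.04098 mol
n(NaOH) used in back-titration = 0.01581 × 0.2486 = 3.930 × 10^-3 mol
n(HCl) left over = 3.930 × 10^-3 mol (1:1 ratio)
n(HCl) consumed by analyte = 0.04098 − 3.930 × 10^-3 = 0.03705 mol
From the 1:2 ratio, n(Na2CO3) = 1/2 × 0.03705 = 0.01852 mol
mass of Na2CO3 = 0.01852 × 105.99 = 1.963 g

1.963 g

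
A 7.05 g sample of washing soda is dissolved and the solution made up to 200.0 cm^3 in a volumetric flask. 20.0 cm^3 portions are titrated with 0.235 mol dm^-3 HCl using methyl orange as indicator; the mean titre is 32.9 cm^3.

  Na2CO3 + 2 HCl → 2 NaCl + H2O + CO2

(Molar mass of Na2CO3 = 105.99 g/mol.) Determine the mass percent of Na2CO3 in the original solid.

n(HCl) per titration = 0.0329 × 0.235 = 7.73 × 10^-3 mol
From the 1:2 ratio, n(Na2CO3) in each aliquot = 1/2 × 7.73 × 10^-3 = 3.87 × 10^-3 mol
n(Na2CO3) in the whole flask = 3.87 × 10^-3 × 200.0/20.0 = 0.0387 mol
mass of Na2CO3 = 0.0387 × 105.99 = 4.10 g
% Na2CO3 = 4.10 / 7.05 × 100 = 58.1 %

58.1 %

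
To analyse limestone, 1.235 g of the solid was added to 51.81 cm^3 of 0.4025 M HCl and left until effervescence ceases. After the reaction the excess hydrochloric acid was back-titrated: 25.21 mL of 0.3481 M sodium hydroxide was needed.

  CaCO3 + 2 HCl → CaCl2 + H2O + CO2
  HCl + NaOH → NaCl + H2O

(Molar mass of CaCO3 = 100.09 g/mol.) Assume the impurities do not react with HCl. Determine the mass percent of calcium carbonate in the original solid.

n(HCl) added = 0.05181 × 0.4025 = 0.02085 mol
n(NaOH) used in back-titration = 0.02521 × 0.3481 = 8.776 × 10^-3 mol
n(HCl) left over = 8.776 × 10^-3 mol (1:1 ratio)
n(HCl) consumed by analyte = 0.02085 − 8.776 × 10^-3 = 0.01208 mol
From the 1:2 ratio, n(CaCO3) = 1/2 × 0.01208 = 6.039 × 10^-3 mol
mass of CaCO3 = 6.039 × 10^-3 × 100.09 = 0.6044 g
% CaCO3 = 0.6044 / 1.235 × 100 = 48.94 %

48.94 %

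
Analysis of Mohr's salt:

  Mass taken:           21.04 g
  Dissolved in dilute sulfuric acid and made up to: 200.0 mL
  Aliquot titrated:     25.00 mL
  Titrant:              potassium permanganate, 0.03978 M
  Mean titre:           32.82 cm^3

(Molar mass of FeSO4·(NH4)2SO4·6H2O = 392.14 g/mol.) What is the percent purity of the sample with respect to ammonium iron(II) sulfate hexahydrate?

MnO4^- + 5 Fe^2+ + 8 H^+ → Mn^2+ + 5 Fe^3+ + 4 H2O
n(KMnO4) per titration = 0.03282 × 0.03978 = 1.306 × 10^-3 mol
From the 5:1 ratio, n(FeSO4·(NH4)2SO4·6H2O) in each aliquot = 5/1 × 1.306 × 10^-3 = 6.528 × 10^-3 mol
n(FeSO4·(NH4)2SO4·6H2O) in the whole flask = 6.528 × 10^-3 × 200.0/25.00 = 0.05222 mol
mass of FeSO4·(NH4)2SO4·6H2O = 0.05222 × 392.14 = 20.48 g
% FeSO4·(NH4)2SO4·6H2O = 20.48 / 21.04 × 100 = 97.33 %

97.33 %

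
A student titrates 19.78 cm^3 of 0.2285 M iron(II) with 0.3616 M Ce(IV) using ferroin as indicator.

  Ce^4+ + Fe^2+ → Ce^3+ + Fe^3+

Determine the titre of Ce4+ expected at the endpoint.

n(Fe2+) = 0.01978 L × 0.2285 mol/L = 4.520 × 10^-3 mol
n(Ce4+) = 4.520 × 10^-3 mol (1:1 stoichiometry)
V(Ce4+) = 4.520 × 10^-3 mol / 0.3616 mol/L = 0.01250 L = 12.50 mL

12.50 mL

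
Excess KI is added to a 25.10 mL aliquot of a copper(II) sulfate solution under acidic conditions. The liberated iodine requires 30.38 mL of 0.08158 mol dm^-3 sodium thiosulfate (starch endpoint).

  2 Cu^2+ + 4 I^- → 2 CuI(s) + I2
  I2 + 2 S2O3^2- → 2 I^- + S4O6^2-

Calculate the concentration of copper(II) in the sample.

0.09874 mol/L

n(S2O3^2-) = 0.03038 × 0.08158 = 2.478 × 10^-3 mol
n(I2) = n(S2O3^2-)/2 = 1.239 × 10^-3 mol
From the 2:1 ratio, n(Cu2+) in the aliquot = 2/1 × 1.239 × 10^-3 = 2.478 × 10^-3 mol
[Cu2+] = 2.478 × 10^-3 / 0.02510 = 0.09874 mol/L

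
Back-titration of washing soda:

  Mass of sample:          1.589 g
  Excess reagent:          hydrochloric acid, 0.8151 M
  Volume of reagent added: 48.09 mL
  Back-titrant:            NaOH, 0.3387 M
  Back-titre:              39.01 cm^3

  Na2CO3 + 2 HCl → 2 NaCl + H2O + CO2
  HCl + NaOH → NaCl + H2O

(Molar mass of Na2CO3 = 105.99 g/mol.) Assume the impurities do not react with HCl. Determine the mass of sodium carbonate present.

n(HCl) added = 0.04809 × 0.8151 = 0.03920 mol
n(NaOH) used in back-titration = 0.03901 × 0.3387 = 0.01321 mol
n(HCl) left over = 0.01321 mol (1:1 ratio)
n(HCl) consumed by analyte = 0.03920 − 0.01321 = 0.02599 mol
From the 1:2 ratio, n(Na2CO3) = 1/2 × 0.02599 = 0.01299 mol
mass of Na2CO3 = 0.01299 × 105.99 = 1.377 g

1.377 g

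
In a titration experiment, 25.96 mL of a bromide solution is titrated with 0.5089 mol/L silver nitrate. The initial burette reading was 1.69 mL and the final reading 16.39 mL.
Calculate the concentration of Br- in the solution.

0.2882 mol/L

Ag^+ + Br^- → AgBr(s)
n(AgNO3) = 0.01470 L × 0.5089 mol/L = 7.481 × 10^-3 mol
n(Br-) = 7.481 × 10^-3 mol (1:1 mole ratio)
[Br-] = 7.481 × 10^-3 mol / 0.02596 L = 0.2882 mol/L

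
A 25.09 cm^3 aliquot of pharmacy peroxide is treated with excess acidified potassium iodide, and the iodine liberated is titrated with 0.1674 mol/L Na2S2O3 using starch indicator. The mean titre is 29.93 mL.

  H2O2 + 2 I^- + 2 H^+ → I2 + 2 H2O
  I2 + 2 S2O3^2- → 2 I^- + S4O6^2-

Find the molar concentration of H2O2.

0.09985 mol/L

n(S2O3^2-) = 0.02993 × 0.1674 = 5.010 × 10^-3 mol
n(I2) = n(S2O3^2-)/2 = 2.505 × 10^-3 mol
n(H2O2) in the aliquot = 2.505 × 10^-3 mol (1:1 ratio)
[H2O2] = 2.505 × 10^-3 / 0.02509 = 0.09985 mol/L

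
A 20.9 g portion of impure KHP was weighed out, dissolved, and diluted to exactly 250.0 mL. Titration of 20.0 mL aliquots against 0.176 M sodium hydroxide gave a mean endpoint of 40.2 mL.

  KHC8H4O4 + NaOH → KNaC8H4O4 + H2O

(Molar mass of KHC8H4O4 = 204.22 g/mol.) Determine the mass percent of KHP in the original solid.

86.4 %

n(NaOH) per titration = 0.0402 × 0.176 = 7.08 × 10^-3 mol
n(KHC8H4O4) in each aliquot = 7.08 × 10^-3 mol (1:1 ratio)
n(KHC8H4O4) in the whole flask = 7.08 × 10^-3 × 250.0/20.0 = 0.0884 mol
mass of KHC8H4O4 = 0.0884 × 204.22 = 18.1 g
% KHC8H4O4 = 18.1 / 20.9 × 100 = 86.4 %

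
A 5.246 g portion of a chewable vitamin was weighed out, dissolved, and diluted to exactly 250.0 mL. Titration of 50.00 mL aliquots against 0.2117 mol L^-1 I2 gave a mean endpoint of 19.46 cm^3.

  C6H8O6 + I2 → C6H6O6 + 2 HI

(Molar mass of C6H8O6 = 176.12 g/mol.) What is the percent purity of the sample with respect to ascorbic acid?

n(I2) per titration = 0.01946 × 0.2117 = 4.120 × 10^-3 mol
n(C6H8O6) in each aliquot = 4.120 × 10^-3 mol (1:1 ratio)
n(C6H8O6) in the whole flask = 4.120 × 10^-3 × 250.0/50.00 = 0.02060 mol
mass of C6H8O6 = 0.02060 × 176.12 = 3.628 g
% C6H8O6 = 3.628 / 5.246 × 100 = 69.15 %

69.15 %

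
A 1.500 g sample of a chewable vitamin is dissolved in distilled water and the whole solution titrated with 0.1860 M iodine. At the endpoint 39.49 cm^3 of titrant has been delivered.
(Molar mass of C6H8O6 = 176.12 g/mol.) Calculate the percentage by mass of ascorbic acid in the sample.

C6H8O6 + I2 → C6H6O6 + 2 HI
n(I2) = 0.03949 L × 0.1860 mol/L = 7.345 × 10^-3 mol
n(C6H8O6) = 7.345 × 10^-3 mol (1:1 ratio)
mass of C6H8O6 = 7.345 × 10^-3 × 176.12 g/mol = 1.294 g
% C6H8O6 = 1.294 / 1.500 × 100 = 86.24 %

86.24 %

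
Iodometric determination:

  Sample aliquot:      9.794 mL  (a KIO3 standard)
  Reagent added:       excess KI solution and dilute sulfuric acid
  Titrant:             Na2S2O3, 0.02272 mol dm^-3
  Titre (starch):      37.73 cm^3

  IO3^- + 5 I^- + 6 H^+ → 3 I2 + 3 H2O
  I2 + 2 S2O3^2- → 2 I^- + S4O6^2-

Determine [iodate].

n(S2O3^2-) = 0.03773 × 0.02272 = 8.572 × 10^-4 mol
n(I2) = n(S2O3^2-)/2 = 4.286 × 10^-4 mol
From the 1:3 ratio, n(IO3^-) in the aliquot = 1/3 × 4.286 × 10^-4 = 1.429 × 10^-4 mol
[IO3^-] = 1.429 × 10^-4 / 0.009794 = 0.01459 mol/L

0.01459 mol/L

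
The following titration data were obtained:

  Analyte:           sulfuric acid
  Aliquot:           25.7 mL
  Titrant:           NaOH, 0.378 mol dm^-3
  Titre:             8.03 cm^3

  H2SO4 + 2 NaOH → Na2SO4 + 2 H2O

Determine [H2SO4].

n(NaOH) = 0.00803 L × 0.378 mol/L = 3.04 × 10^-3 mol
From the 1:2 mole ratio, n(H2SO4) = 1/2 × 3.04 × 10^-3 = 1.52 × 10^-3 mol
[H2SO4] = 1.52 × 10^-3 mol / 0.0257 L = 0.0591 mol/L

0.0591 mol/L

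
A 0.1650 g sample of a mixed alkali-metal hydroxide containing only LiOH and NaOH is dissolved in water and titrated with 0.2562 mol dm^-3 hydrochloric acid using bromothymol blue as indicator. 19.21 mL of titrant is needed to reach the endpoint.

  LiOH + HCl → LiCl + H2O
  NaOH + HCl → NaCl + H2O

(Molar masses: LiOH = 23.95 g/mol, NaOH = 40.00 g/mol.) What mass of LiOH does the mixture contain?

0.04755 g

n(HCl) = 0.01921 × 0.2562 = 4.922 × 10^-3 mol
Let x = n(LiOH), y = n(NaOH).
Titrant: 1x + 1y = 4.922 × 10^-3;  mass: 23.95x + 40.00y = 0.1650
Solving, x = 1.985 × 10^-3 mol, y = 2.936 × 10^-3 mol
mass of LiOH = 1.985 × 10^-3 × 23.95 = 0.04755 g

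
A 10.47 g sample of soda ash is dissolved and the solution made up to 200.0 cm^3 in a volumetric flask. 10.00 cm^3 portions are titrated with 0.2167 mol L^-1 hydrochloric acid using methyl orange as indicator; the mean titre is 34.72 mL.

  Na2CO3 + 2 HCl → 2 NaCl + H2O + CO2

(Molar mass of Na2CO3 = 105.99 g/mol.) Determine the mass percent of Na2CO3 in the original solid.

n(HCl) per titration = 0.03472 × 0.2167 = 7.524 × 10^-3 mol
From the 1:2 ratio, n(Na2CO3) in each aliquot = 1/2 × 7.524 × 10^-3 = 3.762 × 10^-3 mol
n(Na2CO3) in the whole flask = 3.762 × 10^-3 × 200.0/10.00 = 0.07524 mol
mass of Na2CO3 = 0.07524 × 105.99 = 7.975 g
% Na2CO3 = 7.975 / 10.47 × 100 = 76.17 %

76.17 %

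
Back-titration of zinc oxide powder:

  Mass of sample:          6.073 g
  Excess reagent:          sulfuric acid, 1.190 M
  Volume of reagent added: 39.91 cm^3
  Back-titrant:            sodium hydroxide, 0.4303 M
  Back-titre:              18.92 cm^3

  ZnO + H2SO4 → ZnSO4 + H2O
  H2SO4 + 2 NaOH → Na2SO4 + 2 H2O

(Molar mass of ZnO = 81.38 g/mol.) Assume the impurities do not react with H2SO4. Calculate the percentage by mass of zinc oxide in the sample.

58.19 %

n(H2SO4) added = 0.03991 × 1.190 = 0.04749 mol
n(NaOH) used in back-titration = 0.01892 × 0.4303 = 8.141 × 10^-3 mol
From the 1:2 ratio, n(H2SO4) left over = 1/2 × 8.141 × 10^-3 = 4.071 × 10^-3 mol
n(H2SO4) consumed by analyte = 0.04749 − 4.071 × 10^-3 = 0.04342 mol
n(ZnO) = 0.04342 mol (1:1 ratio)
mass of ZnO = 0.04342 × 81.38 = 3.534 g
% ZnO = 3.534 / 6.073 × 100 = 58.19 %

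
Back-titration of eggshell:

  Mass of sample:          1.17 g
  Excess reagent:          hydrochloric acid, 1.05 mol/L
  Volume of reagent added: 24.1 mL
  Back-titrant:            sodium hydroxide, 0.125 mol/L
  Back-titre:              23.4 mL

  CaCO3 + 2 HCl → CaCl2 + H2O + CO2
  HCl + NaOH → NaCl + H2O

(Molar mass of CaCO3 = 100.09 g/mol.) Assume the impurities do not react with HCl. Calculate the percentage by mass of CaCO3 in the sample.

n(HCl) added = 0.0241 × 1.05 = 0.0253 mol
n(NaOH) used in back-titration = 0.0234 × 0.125 = 2.92 × 10^-3 mol
n(HCl) left over = 2.92 × 10^-3 mol (1:1 ratio)
n(HCl) consumed by analyte = 0.0253 − 2.92 × 10^-3 = 0.0224 mol
From the 1:2 ratio, n(CaCO3) = 1/2 × 0.0224 = 0.0112 mol
mass of CaCO3 = 0.0112 × 100.09 = 1.12 g
% CaCO3 = 1.12 / 1.17 × 100 = 95.7 %

95.7 %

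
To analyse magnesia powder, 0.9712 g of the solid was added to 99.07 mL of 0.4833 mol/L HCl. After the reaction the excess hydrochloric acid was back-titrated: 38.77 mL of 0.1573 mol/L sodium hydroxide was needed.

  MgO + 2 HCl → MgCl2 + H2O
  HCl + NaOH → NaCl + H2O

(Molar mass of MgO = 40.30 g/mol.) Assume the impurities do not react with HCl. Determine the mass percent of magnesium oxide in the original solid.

n(HCl) added = 0.09907 × 0.4833 = 0.04788 mol
n(NaOH) used in back-titration = 0.03877 × 0.1573 = 6.099 × 10^-3 mol
n(HCl) left over = 6.099 × 10^-3 mol (1:1 ratio)
n(HCl) consumed by analyte = 0.04788 − 6.099 × 10^-3 = 0.04178 mol
From the 1:2 ratio, n(MgO) = 1/2 × 0.04178 = 0.02089 mol
mass of MgO = 0.02089 × 40.30 = 0.8419 g
% MgO = 0.8419 / 0.9712 × 100 = 86.69 %

86.69 %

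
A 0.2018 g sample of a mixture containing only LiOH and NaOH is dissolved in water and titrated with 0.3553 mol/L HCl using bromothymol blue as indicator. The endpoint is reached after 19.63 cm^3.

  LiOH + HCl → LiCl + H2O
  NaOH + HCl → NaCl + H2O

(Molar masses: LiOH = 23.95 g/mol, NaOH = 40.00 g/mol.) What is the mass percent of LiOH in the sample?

57.07 %

n(HCl) = 0.01963 × 0.3553 = 6.975 × 10^-3 mol
Let x = n(LiOH), y = n(NaOH).
Titrant: 1x + 1y = 6.975 × 10^-3;  mass: 23.95x + 40.00y = 0.2018
Solving, x = 4.809 × 10^-3 mol, y = 2.166 × 10^-3 mol
mass of LiOH = 4.809 × 10^-3 × 23.95 = 0.1152 g
% LiOH = 0.1152 / 0.2018 × 100 = 57.07 %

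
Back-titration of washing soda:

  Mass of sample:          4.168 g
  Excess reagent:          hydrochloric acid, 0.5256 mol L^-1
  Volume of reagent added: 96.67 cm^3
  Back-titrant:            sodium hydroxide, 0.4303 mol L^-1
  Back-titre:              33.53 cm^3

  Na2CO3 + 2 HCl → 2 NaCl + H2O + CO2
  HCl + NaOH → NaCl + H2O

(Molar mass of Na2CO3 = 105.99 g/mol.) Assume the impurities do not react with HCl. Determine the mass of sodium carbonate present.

1.928 g

n(HCl) added = 0.09667 × 0.5256 = 0.05081 mol
n(NaOH) used in back-titration = 0.03353 × 0.4303 = 0.01443 mol
n(HCl) left over = 0.01443 mol (1:1 ratio)
n(HCl) consumed by analyte = 0.05081 − 0.01443 = 0.03638 mol
From the 1:2 ratio, n(Na2CO3) = 1/2 × 0.03638 = 0.01819 mol
mass of Na2CO3 = 0.01819 × 105.99 = 1.928 g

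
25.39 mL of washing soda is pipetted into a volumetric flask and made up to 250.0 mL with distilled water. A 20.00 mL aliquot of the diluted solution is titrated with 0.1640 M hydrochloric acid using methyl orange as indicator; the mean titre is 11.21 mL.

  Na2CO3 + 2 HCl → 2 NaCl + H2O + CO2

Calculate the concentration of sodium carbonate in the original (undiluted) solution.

n(HCl) = 0.01121 × 0.1640 = 1.838 × 10^-3 mol
From the 1:2 ratio, n(Na2CO3) in the aliquot = 1/2 × 1.838 × 10^-3 = 9.192 × 10^-4 mol
[Na2CO3]_dilute = 9.192 × 10^-4 / 0.02000 = 0.04596 mol/L
Dilution factor = 250.0 / 25.39 = 9.846
[Na2CO3]_stock = 0.04596 × 9.846 = 0.4526 mol/L

0.4526 M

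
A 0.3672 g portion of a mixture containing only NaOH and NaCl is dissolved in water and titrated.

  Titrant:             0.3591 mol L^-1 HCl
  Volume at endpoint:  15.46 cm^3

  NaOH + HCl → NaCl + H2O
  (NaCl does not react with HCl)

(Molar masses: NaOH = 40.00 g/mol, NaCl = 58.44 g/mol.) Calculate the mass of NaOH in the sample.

n(HCl) = 0.01546 × 0.3591 = 5.552 × 10^-3 mol
Let x = n(NaOH), y = n(NaCl).
Titrant: 1x = 5.552 × 10^-3;  mass: 40.00x + 58.44y = 0.3672
Solving, x = 5.552 × 10^-3 mol, y = 2.483 × 10^-3 mol
mass of NaOH = 5.552 × 10^-3 × 40.00 = 0.2221 g

0.2221 g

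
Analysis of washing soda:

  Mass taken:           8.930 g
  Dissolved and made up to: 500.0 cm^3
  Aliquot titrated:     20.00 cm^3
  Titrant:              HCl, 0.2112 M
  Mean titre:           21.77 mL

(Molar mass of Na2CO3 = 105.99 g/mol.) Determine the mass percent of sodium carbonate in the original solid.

68.21 %

Na2CO3 + 2 HCl → 2 NaCl + H2O + CO2
n(HCl) per titration = 0.02177 × 0.2112 = 4.598 × 10^-3 mol
From the 1:2 ratio, n(Na2CO3) in each aliquot = 1/2 × 4.598 × 10^-3 = 2.299 × 10^-3 mol
n(Na2CO3) in the whole flask = 2.299 × 10^-3 × 500.0/20.00 = 0.05747 mol
mass of Na2CO3 = 0.05747 × 105.99 = 6.092 g
% Na2CO3 = 6.092 / 8.930 × 100 = 68.21 %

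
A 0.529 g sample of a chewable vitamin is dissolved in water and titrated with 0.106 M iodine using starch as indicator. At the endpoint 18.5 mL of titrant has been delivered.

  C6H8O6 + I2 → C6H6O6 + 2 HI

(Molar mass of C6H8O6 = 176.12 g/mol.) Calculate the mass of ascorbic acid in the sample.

n(I2) = 0.0185 L × 0.106 mol/L = 1.96 × 10^-3 mol
n(C6H8O6) = 1.96 × 10^-3 mol (1:1 ratio)
mass of C6H8O6 = 1.96 × 10^-3 × 176.12 g/mol = 0.345 g

0.345 g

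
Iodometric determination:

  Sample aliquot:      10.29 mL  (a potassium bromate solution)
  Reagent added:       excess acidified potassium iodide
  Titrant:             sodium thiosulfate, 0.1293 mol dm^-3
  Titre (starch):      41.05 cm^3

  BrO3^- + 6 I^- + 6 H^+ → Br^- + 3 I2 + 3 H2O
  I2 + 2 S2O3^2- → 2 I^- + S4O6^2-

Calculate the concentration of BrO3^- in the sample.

0.08597 mol/L

n(S2O3^2-) = 0.04105 × 0.1293 = 5.308 × 10^-3 mol
n(I2) = n(S2O3^2-)/2 = 2.654 × 10^-3 mol
From the 1:3 ratio, n(BrO3^-) in the aliquot = 1/3 × 2.654 × 10^-3 = 8.846 × 10^-4 mol
[BrO3^-] = 8.846 × 10^-4 / 0.01029 = 0.08597 mol/L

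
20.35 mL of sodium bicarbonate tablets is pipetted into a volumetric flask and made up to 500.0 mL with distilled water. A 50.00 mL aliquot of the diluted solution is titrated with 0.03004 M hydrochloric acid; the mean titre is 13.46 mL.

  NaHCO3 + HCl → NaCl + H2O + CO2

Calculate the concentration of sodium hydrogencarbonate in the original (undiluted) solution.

0.1987 M

n(HCl) = 0.01346 × 0.03004 = 4.043 × 10^-4 mol
n(NaHCO3) in the aliquot = 4.043 × 10^-4 mol (1:1 ratio)
[NaHCO3]_dilute = 4.043 × 10^-4 / 0.05000 = 0.008087 mol/L
Dilution factor = 500.0 / 20.35 = 24.57
[NaHCO3]_stock = 0.008087 × 24.57 = 0.1987 mol/L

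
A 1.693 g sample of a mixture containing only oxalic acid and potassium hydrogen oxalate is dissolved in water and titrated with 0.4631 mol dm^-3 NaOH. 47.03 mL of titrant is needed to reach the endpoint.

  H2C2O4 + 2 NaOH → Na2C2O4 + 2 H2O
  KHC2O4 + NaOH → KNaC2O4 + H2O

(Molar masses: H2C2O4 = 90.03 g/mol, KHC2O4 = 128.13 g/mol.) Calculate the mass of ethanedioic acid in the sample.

n(NaOH) = 0.04703 × 0.4631 = 0.02178 mol
Let x = n(H2C2O4), y = n(KHC2O4).
Titrant: 2x + 1y = 0.02178;  mass: 90.03x + 128.13y = 1.693
Solving, x = 6.603 × 10^-3 mol, y = 8.574 × 10^-3 mol
mass of H2C2O4 = 6.603 × 10^-3 × 90.03 = 0.5945 g

0.5945 g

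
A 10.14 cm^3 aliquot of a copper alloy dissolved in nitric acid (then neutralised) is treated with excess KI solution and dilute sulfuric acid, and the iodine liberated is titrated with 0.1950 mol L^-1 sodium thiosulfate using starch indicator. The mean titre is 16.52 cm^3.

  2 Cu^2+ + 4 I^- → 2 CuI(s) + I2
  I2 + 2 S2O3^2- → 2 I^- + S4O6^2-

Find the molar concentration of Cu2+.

0.3177 mol/L

n(S2O3^2-) = 0.01652 × 0.1950 = 3.221 × 10^-3 mol
n(I2) = n(S2O3^2-)/2 = 1.611 × 10^-3 mol
From the 2:1 ratio, n(Cu2+) in the aliquot = 2/1 × 1.611 × 10^-3 = 3.221 × 10^-3 mol
[Cu2+] = 3.221 × 10^-3 / 0.01014 = 0.3177 mol/L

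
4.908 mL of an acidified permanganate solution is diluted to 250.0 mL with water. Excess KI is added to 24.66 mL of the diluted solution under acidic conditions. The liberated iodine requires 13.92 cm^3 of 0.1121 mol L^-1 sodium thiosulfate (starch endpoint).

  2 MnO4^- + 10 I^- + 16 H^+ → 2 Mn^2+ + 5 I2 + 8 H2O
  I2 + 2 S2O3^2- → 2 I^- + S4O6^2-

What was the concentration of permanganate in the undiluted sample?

0.6446 mol/L

n(S2O3^2-) = 0.01392 × 0.1121 = 1.560 × 10^-3 mol
n(I2) = n(S2O3^2-)/2 = 7.802 × 10^-4 mol
From the 2:5 ratio, n(MnO4^-) in the aliquot = 2/5 × 7.802 × 10^-4 = 3.121 × 10^-4 mol
[MnO4^-]_dilute = 3.121 × 10^-4 / 0.02466 = 0.01266 mol/L
[MnO4^-]_original = 0.01266 × 250.0/4.908 = 0.6446 mol/L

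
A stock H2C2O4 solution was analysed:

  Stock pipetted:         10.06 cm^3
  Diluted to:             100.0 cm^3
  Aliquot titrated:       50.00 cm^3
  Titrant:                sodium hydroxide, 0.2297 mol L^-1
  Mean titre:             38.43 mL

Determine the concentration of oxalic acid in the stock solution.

H2C2O4 + 2 NaOH → Na2C2O4 + 2 H2O
n(NaOH) = 0.03843 × 0.2297 = 8.827 × 10^-3 mol
From the 1:2 ratio, n(H2C2O4) in the aliquot = 1/2 × 8.827 × 10^-3 = 4.414 × 10^-3 mol
[H2C2O4]_dilute = 4.414 × 10^-3 / 0.05000 = 0.08827 mol/L
Dilution factor = 100.0 / 10.06 = 9.940
[H2C2O4]_stock = 0.08827 × 9.940 = 0.8775 mol/L

0.8775 mol/L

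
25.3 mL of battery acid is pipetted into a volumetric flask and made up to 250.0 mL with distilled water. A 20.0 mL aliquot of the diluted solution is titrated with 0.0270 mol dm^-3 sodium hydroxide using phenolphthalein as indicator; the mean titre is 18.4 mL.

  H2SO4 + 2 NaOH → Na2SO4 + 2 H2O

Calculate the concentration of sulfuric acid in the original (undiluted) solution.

0.123 mol/L

n(NaOH) = 0.0184 × 0.0270 = 4.97 × 10^-4 mol
From the 1:2 ratio, n(H2SO4) in the aliquot = 1/2 × 4.97 × 10^-4 = 2.48 × 10^-4 mol
[H2SO4]_dilute = 2.48 × 10^-4 / 0.0200 = 0.0124 mol/L
Dilution factor = 250.0 / 25.3 = 9.881
[H2SO4]_stock = 0.0124 × 9.881 = 0.123 mol/L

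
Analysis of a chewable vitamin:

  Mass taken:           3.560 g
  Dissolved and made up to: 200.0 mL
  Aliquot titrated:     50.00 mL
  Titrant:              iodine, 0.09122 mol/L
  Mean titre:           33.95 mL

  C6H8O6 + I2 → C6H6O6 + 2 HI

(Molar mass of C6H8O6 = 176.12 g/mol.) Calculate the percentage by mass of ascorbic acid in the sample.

n(I2) per titration = 0.03395 × 0.09122 = 3.097 × 10^-3 mol
n(C6H8O6) in each aliquot = 3.097 × 10^-3 mol (1:1 ratio)
n(C6H8O6) in the whole flask = 3.097 × 10^-3 × 200.0/50.00 = 0.01239 mol
mass of C6H8O6 = 0.01239 × 176.12 = 2.182 g
% C6H8O6 = 2.182 / 3.560 × 100 = 61.28 %

61.28 %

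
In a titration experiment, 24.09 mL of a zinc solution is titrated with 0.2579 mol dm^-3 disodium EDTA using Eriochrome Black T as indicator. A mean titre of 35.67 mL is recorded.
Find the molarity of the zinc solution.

Zn^2+ + EDTA^4- → [Zn(EDTA)]^2-
n(EDTA) = 0.03567 L × 0.2579 mol/L = 9.199 × 10^-3 mol
n(Zn2+) = 9.199 × 10^-3 mol (1:1 mole ratio)
[Zn2+] = 9.199 × 10^-3 mol / 0.02409 L = 0.3819 mol/L

0.3819 mol/L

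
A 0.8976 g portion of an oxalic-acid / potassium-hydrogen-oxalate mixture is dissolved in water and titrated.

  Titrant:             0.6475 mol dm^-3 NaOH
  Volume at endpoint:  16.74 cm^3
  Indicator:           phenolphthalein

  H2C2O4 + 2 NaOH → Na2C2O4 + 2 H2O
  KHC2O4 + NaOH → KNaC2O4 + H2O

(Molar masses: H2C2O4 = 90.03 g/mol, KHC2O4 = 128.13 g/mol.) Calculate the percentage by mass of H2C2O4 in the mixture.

n(NaOH) = 0.01674 × 0.6475 = 0.01084 mol
Let x = n(H2C2O4), y = n(KHC2O4).
Titrant: 2x + 1y = 0.01084;  mass: 90.03x + 128.13y = 0.8976
Solving, x = 2.955 × 10^-3 mol, y = 4.929 × 10^-3 mol
mass of H2C2O4 = 2.955 × 10^-3 × 90.03 = 0.2660 g
% H2C2O4 = 0.2660 / 0.8976 × 100 = 29.64 %

29.64 %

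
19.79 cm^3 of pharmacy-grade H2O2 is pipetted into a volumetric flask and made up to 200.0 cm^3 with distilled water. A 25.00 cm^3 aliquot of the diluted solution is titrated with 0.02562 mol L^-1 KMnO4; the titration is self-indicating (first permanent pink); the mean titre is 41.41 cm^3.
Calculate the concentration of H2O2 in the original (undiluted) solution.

1.072 mol/L

2 MnO4^- + 5 H2O2 + 6 H^+ → 2 Mn^2+ + 5 O2 + 8 H2O
n(KMnO4) = 0.04141 × 0.02562 = 1.061 × 10^-3 mol
From the 5:2 ratio, n(H2O2) in the aliquot = 5/2 × 1.061 × 10^-3 = 2.652 × 10^-3 mol
[H2O2]_dilute = 2.652 × 10^-3 / 0.02500 = 0.1061 mol/L
Dilution factor = 200.0 / 19.79 = 10.11
[H2O2]_stock = 0.1061 × 10.11 = 1.072 mol/L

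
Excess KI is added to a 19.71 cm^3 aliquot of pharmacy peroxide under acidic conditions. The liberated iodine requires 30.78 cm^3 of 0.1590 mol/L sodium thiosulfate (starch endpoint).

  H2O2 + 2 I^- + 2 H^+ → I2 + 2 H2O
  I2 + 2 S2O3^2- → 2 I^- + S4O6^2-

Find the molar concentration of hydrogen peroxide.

n(S2O3^2-) = 0.03078 × 0.1590 = 4.894 × 10^-3 mol
n(I2) = n(S2O3^2-)/2 = 2.447 × 10^-3 mol
n(H2O2) in the aliquot = 2.447 × 10^-3 mol (1:1 ratio)
[H2O2] = 2.447 × 10^-3 / 0.01971 = 0.1242 mol/L

0.1242 mol/L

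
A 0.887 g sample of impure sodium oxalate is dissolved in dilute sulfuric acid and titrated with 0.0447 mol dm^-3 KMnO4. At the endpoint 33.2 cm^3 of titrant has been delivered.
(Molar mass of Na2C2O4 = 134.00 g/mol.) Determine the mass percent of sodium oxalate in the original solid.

2 MnO4^- + 5 C2O4^2- + 16 H^+ → 2 Mn^2+ + 10 CO2 + 8 H2O
n(KMnO4) = 0.0332 L × 0.0447 mol/L = 1.48 × 10^-3 mol
From the 5:2 ratio, n(Na2C2O4) = 5/2 × 1.48 × 10^-3 = 3.71 × 10^-3 mol
mass of Na2C2O4 = 3.71 × 10^-3 × 134.00 g/mol = 0.497 g
% Na2C2O4 = 0.497 / 0.887 × 100 = 56.0 %

56.0 %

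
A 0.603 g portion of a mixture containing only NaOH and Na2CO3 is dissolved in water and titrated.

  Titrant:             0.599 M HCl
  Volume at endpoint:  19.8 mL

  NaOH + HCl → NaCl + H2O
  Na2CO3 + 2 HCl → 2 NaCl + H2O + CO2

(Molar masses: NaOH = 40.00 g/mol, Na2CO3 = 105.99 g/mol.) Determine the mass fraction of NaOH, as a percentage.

n(HCl) = 0.0198 × 0.599 = 0.0119 mol
Let x = n(NaOH), y = n(Na2CO3).
Titrant: 1x + 2y = 0.0119;  mass: 40.00x + 105.99y = 0.603
Solving, x = 1.96 × 10^-3 mol, y = 4.95 × 10^-3 mol
mass of NaOH = 1.96 × 10^-3 × 40.00 = 0.0786 g
% NaOH = 0.0786 / 0.603 × 100 = 13.0 %

13.0 %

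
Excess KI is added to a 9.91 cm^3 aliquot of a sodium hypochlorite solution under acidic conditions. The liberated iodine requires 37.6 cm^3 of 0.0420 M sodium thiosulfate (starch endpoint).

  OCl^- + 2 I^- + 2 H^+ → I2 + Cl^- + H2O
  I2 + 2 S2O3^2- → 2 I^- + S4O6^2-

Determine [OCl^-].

n(S2O3^2-) = 0.0376 × 0.0420 = 1.58 × 10^-3 mol
n(I2) = n(S2O3^2-)/2 = 7.90 × 10^-4 mol
n(OCl^-) in the aliquot = 7.90 × 10^-4 mol (1:1 ratio)
[OCl^-] = 7.90 × 10^-4 / 0.00991 = 0.0797 mol/L

0.0797 M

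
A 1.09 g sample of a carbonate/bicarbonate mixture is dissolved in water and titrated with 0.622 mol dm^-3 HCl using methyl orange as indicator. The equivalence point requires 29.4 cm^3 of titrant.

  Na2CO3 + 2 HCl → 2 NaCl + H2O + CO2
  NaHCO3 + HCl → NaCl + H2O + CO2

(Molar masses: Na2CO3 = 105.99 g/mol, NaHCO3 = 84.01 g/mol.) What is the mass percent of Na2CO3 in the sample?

70.0 %

n(HCl) = 0.0294 × 0.622 = 0.0183 mol
Let x = n(Na2CO3), y = n(NaHCO3).
Titrant: 2x + 1y = 0.0183;  mass: 105.99x + 84.01y = 1.09
Solving, x = 7.19 × 10^-3 mol, y = 3.90 × 10^-3 mol
mass of Na2CO3 = 7.19 × 10^-3 × 105.99 = 0.763 g
% Na2CO3 = 0.763 / 1.09 × 100 = 70.0 %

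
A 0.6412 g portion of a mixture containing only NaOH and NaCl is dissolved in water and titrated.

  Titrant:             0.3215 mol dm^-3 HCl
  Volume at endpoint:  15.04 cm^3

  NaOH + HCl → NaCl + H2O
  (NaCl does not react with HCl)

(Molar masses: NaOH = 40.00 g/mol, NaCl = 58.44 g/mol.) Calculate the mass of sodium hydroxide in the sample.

n(HCl) = 0.01504 × 0.3215 = 4.835 × 10^-3 mol
Let x = n(NaOH), y = n(NaCl).
Titrant: 1x = 4.835 × 10^-3;  mass: 40.00x + 58.44y = 0.6412
Solving, x = 4.835 × 10^-3 mol, y = 7.662 × 10^-3 mol
mass of NaOH = 4.835 × 10^-3 × 40.00 = 0.1934 g

0.1934 g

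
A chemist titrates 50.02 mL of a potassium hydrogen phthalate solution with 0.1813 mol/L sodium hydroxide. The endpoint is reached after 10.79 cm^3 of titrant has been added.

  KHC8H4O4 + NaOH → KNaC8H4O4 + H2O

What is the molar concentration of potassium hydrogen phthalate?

0.03911 mol/L

n(NaOH) = 0.01079 L × 0.1813 mol/L = 1.956 × 10^-3 mol
n(KHC8H4O4) = 1.956 × 10^-3 mol (1:1 mole ratio)
[KHC8H4O4] = 1.956 × 10^-3 mol / 0.05002 L = 0.03911 mol/L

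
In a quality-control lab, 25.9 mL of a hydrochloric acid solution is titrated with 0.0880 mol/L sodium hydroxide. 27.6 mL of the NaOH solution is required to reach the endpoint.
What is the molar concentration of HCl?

0.0938 mol/L

HCl + NaOH → NaCl + H2O
n(NaOH) = 0.0276 L × 0.0880 mol/L = 2.43 × 10^-3 mol
n(HCl) = 2.43 × 10^-3 mol (1:1 mole ratio)
[HCl] = 2.43 × 10^-3 mol / 0.0259 L = 0.0938 mol/L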